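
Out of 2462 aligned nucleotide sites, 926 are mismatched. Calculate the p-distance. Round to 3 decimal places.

0.376

p = 926/2462 = 0.376116… ≈ 0.376 (to 3 d.p.).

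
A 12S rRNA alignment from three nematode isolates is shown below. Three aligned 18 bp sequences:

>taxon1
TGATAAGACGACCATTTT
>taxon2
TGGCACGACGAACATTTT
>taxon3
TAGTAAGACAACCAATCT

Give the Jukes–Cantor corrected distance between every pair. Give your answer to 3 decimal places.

d(taxon1,taxon2) = 0.264, d(taxon1,taxon3) = 0.347, d(taxon2,taxon3) = 0.548

taxon1–taxon2: 4/18 sites differ → p ≈ 0.222222, d = −0.75 ln(1 − 0.296296) = 0.263548 ≈ 0.264.
taxon1–taxon3: 5/18 sites differ → p ≈ 0.277778, d = −0.75 ln(1 − 0.370371) = 0.346968 ≈ 0.347.
taxon2–taxon3: 7/18 sites differ → p ≈ 0.388889, d = −0.75 ln(1 − 0.518519) = 0.548166 ≈ 0.548.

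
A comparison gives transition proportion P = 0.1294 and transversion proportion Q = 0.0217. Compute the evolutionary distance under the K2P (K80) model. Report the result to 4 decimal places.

Under the Kimura two-parameter model, d = −½ ln(1 − 2P − Q) − ¼ ln(1 − 2Q).
1 − 2P − Q = 0.7195, giving −½ ln(0.7195) = 0.164599.
1 − 2Q = 0.9566, giving −¼ ln(0.9566) = 0.011092.
d = 0.164599 + 0.011092 = 0.175691.

0.1757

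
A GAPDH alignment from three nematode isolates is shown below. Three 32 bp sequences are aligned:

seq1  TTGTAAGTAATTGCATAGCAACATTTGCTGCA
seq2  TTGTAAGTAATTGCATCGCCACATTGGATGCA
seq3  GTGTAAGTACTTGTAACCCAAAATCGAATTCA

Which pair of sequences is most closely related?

seq1 and seq2

seq1–seq2: 4/32 differ, p = 0.125, d = 0.137.
seq1–seq3: 12/32 differ, p = 0.375, d = 0.520.
seq2–seq3: 10/32 differ, p = 0.313, d = 0.404.
The smallest distance is between seq1 and seq2.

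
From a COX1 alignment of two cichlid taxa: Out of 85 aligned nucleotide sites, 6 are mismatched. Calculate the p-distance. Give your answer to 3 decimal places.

0.071

p = 6/85 = 0.070588… ≈ 0.071 (to 3 d.p.).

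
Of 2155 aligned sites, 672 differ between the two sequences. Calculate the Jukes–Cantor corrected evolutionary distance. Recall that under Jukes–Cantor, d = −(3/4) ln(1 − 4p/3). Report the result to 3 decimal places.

0.403

p = 672/2155 ≈ 0.311833.
d = −(3/4) ln(1 − 4p/3) = −0.75 ln(1 − 0.415777) = −0.75 ln(0.584223)
  = −0.75 × (-0.537473) = 0.403105 substitutions/site.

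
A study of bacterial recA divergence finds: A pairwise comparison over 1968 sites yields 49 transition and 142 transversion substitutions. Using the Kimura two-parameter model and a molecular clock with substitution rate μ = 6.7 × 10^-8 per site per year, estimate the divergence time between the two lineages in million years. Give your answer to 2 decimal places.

0.78

P = 49/1968 ≈ 0.024898 and Q = 142/1968 ≈ 0.072154.
Under the Kimura two-parameter model, d = −½ ln(1 − 2P − Q) − ¼ ln(1 − 2Q).
1 − 2P − Q = 0.87805, giving −½ ln(0.87805) = 0.065026.
1 − 2Q = 0.855692, giving −¼ ln(0.855692) = 0.038961.
d = 0.065026 + 0.038961 = 0.103987.
Under a molecular clock d = 2μt, so t = d/(2μ) = 0.103987 / (2 × 6.7 × 10^-8) = 0.78 million years.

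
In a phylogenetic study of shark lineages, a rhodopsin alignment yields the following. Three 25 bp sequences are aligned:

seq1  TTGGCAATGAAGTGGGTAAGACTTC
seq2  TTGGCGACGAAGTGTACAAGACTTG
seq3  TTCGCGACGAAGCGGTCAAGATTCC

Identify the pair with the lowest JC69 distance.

seq1–seq2: 6/25 differ, p = 0.240, d = 0.289.
seq1–seq3: 8/25 differ, p = 0.320, d = 0.417.
seq2–seq3: 7/25 differ, p = 0.280, d = 0.351.
The smallest distance is between seq1 and seq2.

seq1 and seq2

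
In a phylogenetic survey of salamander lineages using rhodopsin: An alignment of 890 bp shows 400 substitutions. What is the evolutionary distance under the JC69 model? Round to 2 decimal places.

0.69

p = 400/890 ≈ 0.449438.
d = −(3/4) ln(1 − 4p/3) = −0.75 ln(1 − 0.599251) = −0.75 ln(0.400749)
  = −0.75 × (-0.914420) = 0.685815 substitutions/site.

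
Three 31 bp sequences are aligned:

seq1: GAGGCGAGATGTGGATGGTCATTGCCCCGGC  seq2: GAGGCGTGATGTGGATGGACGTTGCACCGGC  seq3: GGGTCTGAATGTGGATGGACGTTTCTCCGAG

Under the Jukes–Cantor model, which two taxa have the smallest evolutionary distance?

seq1 and seq2

seq1–seq2: 4/31 differ, p = 0.129, d = 0.142.
seq1–seq3: 11/31 differ, p = 0.355, d = 0.481.
seq2–seq3: 9/31 differ, p = 0.290, d = 0.367.
The smallest distance is between seq1 and seq2.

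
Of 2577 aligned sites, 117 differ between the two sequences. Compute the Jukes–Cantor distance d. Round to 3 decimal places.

p = 117/2577 ≈ 0.045402.
d = −(3/4) ln(1 − 4p/3) = −0.75 ln(1 − 0.060536) = −0.75 ln(0.939464)
  = −0.75 × (-0.062446) = 0.046835 substitutions/site.

0.047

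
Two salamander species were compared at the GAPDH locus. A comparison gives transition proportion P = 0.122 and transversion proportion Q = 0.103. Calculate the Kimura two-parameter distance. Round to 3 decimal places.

Under the Kimura two-parameter model, d = −½ ln(1 − 2P − Q) − ¼ ln(1 − 2Q).
1 − 2P − Q = 0.653, giving −½ ln(0.653) = 0.213089.
1 − 2Q = 0.794, giving −¼ ln(0.794) = 0.057668.
d = 0.213089 + 0.057668 = 0.270757.

0.271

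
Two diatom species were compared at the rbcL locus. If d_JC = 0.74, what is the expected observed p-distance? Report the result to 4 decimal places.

0.4704

p = (3/4)(1 − e^(−4d/3)) = 0.75 × (1 − e^(-0.986667)) = 0.75 × (1 − 0.372817) = 0.470387.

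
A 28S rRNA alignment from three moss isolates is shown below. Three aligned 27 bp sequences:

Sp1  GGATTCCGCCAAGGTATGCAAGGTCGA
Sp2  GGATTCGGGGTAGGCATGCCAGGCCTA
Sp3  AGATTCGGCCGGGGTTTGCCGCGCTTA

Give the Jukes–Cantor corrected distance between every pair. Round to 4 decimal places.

Sp1–Sp2: 8/27 sites differ → p ≈ 0.296296, d = −0.75 ln(1 − 0.395061) = 0.376971 ≈ 0.3770.
Sp1–Sp3: 11/27 sites differ → p ≈ 0.407407, d = −0.75 ln(1 − 0.543209) = 0.587647 ≈ 0.5876.
Sp2–Sp3: 10/27 sites differ → p ≈ 0.37037, d = −0.75 ln(1 − 0.493827) = 0.510658 ≈ 0.5107.

d(Sp1,Sp2) = 0.3770, d(Sp1,Sp3) = 0.5876, d(Sp2,Sp3) = 0.5107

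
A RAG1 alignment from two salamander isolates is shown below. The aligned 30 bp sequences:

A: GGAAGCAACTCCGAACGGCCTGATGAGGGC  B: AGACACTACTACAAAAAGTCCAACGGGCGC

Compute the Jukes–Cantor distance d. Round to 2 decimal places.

0.73

The sequences differ at 14 of 30 sites, so p = 14/30 ≈ 0.466667.
d = −(3/4) ln(1 − 4p/3) = −0.75 ln(1 − 0.622223) = −0.75 ln(0.377777)
  = −0.75 × (-0.973451) = 0.730088 substitutions/site.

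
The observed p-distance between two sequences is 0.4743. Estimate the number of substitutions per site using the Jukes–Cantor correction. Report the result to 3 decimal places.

0.751

d = −(3/4) ln(1 − 4p/3) = −0.75 ln(1 − 0.6324) = −0.75 ln(0.3676)
  = −0.75 × (-1.000760) = 0.750570 substitutions/site.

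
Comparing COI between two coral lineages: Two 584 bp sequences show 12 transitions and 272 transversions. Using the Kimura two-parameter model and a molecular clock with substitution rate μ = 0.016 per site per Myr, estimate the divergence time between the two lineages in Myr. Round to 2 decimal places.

31.99

P = 12/584 ≈ 0.020548 and Q = 272/584 ≈ 0.465753.
Under the Kimura two-parameter model, d = −½ ln(1 − 2P − Q) − ¼ ln(1 − 2Q).
1 − 2P − Q = 0.493151, giving −½ ln(0.493151) = 0.353470.
1 − 2Q = 0.068494, giving −¼ ln(0.068494) = 0.670252.
d = 0.353470 + 0.670252 = 1.023722.
Under a molecular clock d = 2μt, so t = d/(2μ) = 1.023722 / (2 × 0.016) = 31.99 Myr.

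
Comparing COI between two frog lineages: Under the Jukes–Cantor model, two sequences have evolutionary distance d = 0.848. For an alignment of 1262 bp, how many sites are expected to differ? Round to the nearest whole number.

641

Invert JC69: p = (3/4)(1 − e^(−4d/3)) = 0.75 × (1 − e^(-1.130667)) = 0.75 × (1 − 0.322818) = 0.507887.
Expected differing sites = pL ≈ 0.507887 × 1262 = 640.953394 ≈ 641.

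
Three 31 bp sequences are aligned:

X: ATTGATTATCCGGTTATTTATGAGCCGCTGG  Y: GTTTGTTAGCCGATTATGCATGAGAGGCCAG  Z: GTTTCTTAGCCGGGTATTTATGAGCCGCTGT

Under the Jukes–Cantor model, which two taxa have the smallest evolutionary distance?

X–Y: 11/31 differ, p = 0.355, d = 0.481.
X–Z: 6/31 differ, p = 0.194, d = 0.224.
Y–Z: 10/31 differ, p = 0.323, d = 0.422.
The smallest distance is between X and Z.

X and Z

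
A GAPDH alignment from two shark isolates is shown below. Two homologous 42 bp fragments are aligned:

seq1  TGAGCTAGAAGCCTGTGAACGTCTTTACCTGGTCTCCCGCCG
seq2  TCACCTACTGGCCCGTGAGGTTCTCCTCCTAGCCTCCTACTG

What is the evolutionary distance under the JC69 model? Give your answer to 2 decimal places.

0.58

The sequences differ at 17 of 42 sites, so p = 17/42 ≈ 0.404762.
d = −(3/4) ln(1 − 4p/3) = −0.75 ln(1 − 0.539683) = −0.75 ln(0.460317)
  = −0.75 × (-0.775840) = 0.581880 substitutions/site.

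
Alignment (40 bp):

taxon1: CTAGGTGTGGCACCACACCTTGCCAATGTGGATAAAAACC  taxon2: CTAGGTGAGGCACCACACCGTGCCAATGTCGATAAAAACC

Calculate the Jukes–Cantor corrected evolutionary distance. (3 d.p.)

The sequences differ at 3 of 40 sites (8, 20, 30), so p = 3/40 = 0.075.
d = −(3/4) ln(1 − 4p/3) = −0.75 ln(1 − 0.1) = −0.75 ln(0.9)
  = −0.75 × (-0.105361) = 0.079021 substitutions/site.

0.079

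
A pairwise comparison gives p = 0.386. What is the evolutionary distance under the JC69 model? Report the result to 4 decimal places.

d = −(3/4) ln(1 − 4p/3) = −0.75 ln(1 − 0.514667) = −0.75 ln(0.485333)
  = −0.75 × (-0.722920) = 0.542190 substitutions/site.

0.5422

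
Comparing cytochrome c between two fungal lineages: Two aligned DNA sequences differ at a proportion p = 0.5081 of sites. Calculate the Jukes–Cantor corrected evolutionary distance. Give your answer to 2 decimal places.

d = −(3/4) ln(1 − 4p/3) = −0.75 ln(1 − 0.677467) = −0.75 ln(0.322533)
  = −0.75 × (-1.131550) = 0.848663 substitutions/site.

0.85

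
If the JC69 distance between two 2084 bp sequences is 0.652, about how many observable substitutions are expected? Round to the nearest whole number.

Invert JC69: p = (3/4)(1 − e^(−4d/3)) = 0.75 × (1 − e^(-0.869333)) = 0.75 × (1 − 0.419231) = 0.435577.
Expected differing sites = pL ≈ 0.435577 × 2084 = 907.742468 ≈ 908.

908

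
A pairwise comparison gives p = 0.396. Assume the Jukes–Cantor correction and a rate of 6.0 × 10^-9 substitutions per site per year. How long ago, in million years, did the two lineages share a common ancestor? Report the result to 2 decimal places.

46.92

d = −(3/4) ln(1 − 4p/3) = −0.75 ln(1 − 0.528) = −0.75 ln(0.472)
  = −0.75 × (-0.750776) = 0.563082 substitutions/site.
Under a molecular clock d = 2μt, so t = d/(2μ) = 0.563082 / (2 × 6.0 × 10^-9) = 46.92 million years.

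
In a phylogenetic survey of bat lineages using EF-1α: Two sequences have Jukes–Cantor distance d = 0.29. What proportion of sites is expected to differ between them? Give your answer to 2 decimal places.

p = (3/4)(1 − e^(−4d/3)) = 0.75 × (1 − e^(-0.386667)) = 0.75 × (1 − 0.679317) = 0.240512.

0.24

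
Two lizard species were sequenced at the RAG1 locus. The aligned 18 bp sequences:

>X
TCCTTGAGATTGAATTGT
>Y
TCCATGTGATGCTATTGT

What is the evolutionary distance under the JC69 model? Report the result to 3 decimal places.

The sequences differ at 5 of 18 sites (4, 7, 11, 12, 13), so p = 5/18 ≈ 0.277778.
d = −(3/4) ln(1 − 4p/3) = −0.75 ln(1 − 0.370371) = −0.75 ln(0.629629)
  = −0.75 × (-0.462625) = 0.346969 substitutions/site.

0.347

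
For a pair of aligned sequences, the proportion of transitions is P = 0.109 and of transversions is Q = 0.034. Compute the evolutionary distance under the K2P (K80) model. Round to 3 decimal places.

Under the Kimura two-parameter model, d = −½ ln(1 − 2P − Q) − ¼ ln(1 − 2Q).
1 − 2P − Q = 0.748, giving −½ ln(0.748) = 0.145176.
1 − 2Q = 0.932, giving −¼ ln(0.932) = 0.017606.
d = 0.145176 + 0.017606 = 0.162782.

0.163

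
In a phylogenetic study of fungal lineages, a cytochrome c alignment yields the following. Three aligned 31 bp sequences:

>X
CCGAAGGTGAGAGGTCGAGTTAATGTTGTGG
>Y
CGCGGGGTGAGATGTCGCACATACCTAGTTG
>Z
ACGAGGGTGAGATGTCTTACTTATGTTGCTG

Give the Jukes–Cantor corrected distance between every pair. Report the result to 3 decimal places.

d(X,Y) = 0.691, d(X,Z) = 0.422, d(Y,Z) = 0.481

X–Y: 14/31 sites differ → p ≈ 0.451613, d = −0.75 ln(1 − 0.602151) = 0.691262 ≈ 0.691.
X–Z: 10/31 sites differ → p ≈ 0.322581, d = −0.75 ln(1 − 0.430108) = 0.421731 ≈ 0.422.
Y–Z: 11/31 sites differ → p ≈ 0.354839, d = −0.75 ln(1 − 0.473119) = 0.480585 ≈ 0.481.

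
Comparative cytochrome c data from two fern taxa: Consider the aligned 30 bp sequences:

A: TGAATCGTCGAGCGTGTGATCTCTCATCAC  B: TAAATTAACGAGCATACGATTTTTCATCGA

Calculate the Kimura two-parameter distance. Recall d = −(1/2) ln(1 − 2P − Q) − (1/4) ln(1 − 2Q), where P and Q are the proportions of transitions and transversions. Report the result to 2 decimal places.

Of 30 sites, 9 differences are transitions and 2 are transversions, so P = 9/30 = 0.3 and Q = 2/30 ≈ 0.066667.
Under the Kimura two-parameter model, d = −½ ln(1 − 2P − Q) − ¼ ln(1 − 2Q).
1 − 2P − Q = 0.333333, giving −½ ln(0.333333) = 0.549307.
1 − 2Q = 0.866666, giving −¼ ln(0.866666) = 0.035775.
d = 0.549307 + 0.035775 = 0.585082.

0.59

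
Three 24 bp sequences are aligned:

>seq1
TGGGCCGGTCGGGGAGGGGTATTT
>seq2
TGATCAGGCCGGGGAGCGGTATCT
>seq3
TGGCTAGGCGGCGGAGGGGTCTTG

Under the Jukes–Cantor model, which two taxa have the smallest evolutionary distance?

seq1–seq2: 6/24 differ, p = 0.250, d = 0.304.
seq1–seq3: 8/24 differ, p = 0.333, d = 0.441.
seq2–seq3: 9/24 differ, p = 0.375, d = 0.520.
The smallest distance is between seq1 and seq2.

seq1 and seq2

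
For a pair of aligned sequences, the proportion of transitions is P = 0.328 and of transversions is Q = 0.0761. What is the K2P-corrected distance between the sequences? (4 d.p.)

Under the Kimura two-parameter model, d = −½ ln(1 − 2P − Q) − ¼ ln(1 − 2Q).
1 − 2P − Q = 0.2679, giving −½ ln(0.2679) = 0.658571.
1 − 2Q = 0.8478, giving −¼ ln(0.8478) = 0.041278.
d = 0.658571 + 0.041278 = 0.699849.

0.6998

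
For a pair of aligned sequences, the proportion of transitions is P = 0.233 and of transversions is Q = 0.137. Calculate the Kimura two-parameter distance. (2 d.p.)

0.54

Under the Kimura two-parameter model, d = −½ ln(1 − 2P − Q) − ¼ ln(1 − 2Q).
1 − 2P − Q = 0.397, giving −½ ln(0.397) = 0.461909.
1 − 2Q = 0.726, giving −¼ ln(0.726) = 0.080051.
d = 0.461909 + 0.080051 = 0.541960.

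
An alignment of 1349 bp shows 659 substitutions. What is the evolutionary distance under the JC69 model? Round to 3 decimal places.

p = 659/1349 ≈ 0.48851.
d = −(3/4) ln(1 − 4p/3) = −0.75 ln(1 − 0.651347) = −0.75 ln(0.348653)
  = −0.75 × (-1.053678) = 0.790259 substitutions/site.

0.790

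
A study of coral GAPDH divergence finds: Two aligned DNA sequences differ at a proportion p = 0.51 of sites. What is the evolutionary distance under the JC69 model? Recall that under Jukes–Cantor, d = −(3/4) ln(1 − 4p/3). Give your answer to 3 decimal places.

d = −(3/4) ln(1 − 4p/3) = −0.75 ln(1 − 0.68) = −0.75 ln(0.32)
  = −0.75 × (-1.139434) = 0.854576 substitutions/site.

0.855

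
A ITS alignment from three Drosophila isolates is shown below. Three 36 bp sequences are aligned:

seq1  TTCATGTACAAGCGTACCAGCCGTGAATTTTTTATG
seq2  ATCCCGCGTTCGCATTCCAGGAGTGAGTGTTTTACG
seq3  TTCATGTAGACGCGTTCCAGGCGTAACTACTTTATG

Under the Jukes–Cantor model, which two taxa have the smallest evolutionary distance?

seq1–seq2: 15/36 differ, p = 0.417, d = 0.608.
seq1–seq3: 8/36 differ, p = 0.222, d = 0.264.
seq2–seq3: 14/36 differ, p = 0.389, d = 0.548.
The smallest distance is between seq1 and seq3.

seq1 and seq3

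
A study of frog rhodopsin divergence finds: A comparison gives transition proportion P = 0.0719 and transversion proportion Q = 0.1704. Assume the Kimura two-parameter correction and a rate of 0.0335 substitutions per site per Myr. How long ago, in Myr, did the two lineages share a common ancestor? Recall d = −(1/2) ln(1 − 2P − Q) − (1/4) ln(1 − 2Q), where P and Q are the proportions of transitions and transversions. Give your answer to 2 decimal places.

Under the Kimura two-parameter model, d = −½ ln(1 − 2P − Q) − ¼ ln(1 − 2Q).
1 − 2P − Q = 0.6858, giving −½ ln(0.6858) = 0.188585.
1 − 2Q = 0.6592, giving −¼ ln(0.6592) = 0.104182.
d = 0.188585 + 0.104182 = 0.292767.
Under a molecular clock d = 2μt, so t = d/(2μ) = 0.292767 / (2 × 0.0335) = 4.37 Myr.

4.37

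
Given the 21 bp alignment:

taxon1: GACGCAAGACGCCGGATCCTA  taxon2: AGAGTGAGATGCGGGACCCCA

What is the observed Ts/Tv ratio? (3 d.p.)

3.500

Transitions are A↔G and C↔T; transversions are all other mismatches.
Transitions: 7. Transversions: 2.
R = 7/2 = 3.500.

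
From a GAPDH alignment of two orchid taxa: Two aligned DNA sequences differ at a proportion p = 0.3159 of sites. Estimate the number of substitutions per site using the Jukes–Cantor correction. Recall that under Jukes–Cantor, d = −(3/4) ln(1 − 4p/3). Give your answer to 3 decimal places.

d = −(3/4) ln(1 − 4p/3) = −0.75 ln(1 − 0.4212) = −0.75 ln(0.5788)
  = −0.75 × (-0.546798) = 0.410099 substitutions/site.

0.410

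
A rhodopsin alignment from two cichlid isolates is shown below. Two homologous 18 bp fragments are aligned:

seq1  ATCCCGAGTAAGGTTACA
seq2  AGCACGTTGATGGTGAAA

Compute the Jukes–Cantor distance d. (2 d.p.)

The sequences differ at 8 of 18 sites (2, 4, 7, 8, 9, 11, 15, 17), so p = 8/18 ≈ 0.444444.
d = −(3/4) ln(1 − 4p/3) = −0.75 ln(1 − 0.592592) = −0.75 ln(0.407408)
  = −0.75 × (-0.897940) = 0.673455 substitutions/site.

0.67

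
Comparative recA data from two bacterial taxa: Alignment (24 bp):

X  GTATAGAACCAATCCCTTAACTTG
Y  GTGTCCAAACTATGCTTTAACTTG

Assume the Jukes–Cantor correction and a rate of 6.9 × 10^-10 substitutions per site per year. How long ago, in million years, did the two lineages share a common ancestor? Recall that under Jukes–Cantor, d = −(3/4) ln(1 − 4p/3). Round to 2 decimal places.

The sequences differ at 7 of 24 sites (3, 5, 6, 9, 11, 14, 16), so p = 7/24 ≈ 0.291667.
d = −(3/4) ln(1 − 4p/3) = −0.75 ln(1 − 0.388889) = −0.75 ln(0.611111)
  = −0.75 × (-0.492477) = 0.369358 substitutions/site.
Under a molecular clock d = 2μt, so t = d/(2μ) = 0.369358 / (2 × 6.9 × 10^-10) = 267.65 million years.

267.65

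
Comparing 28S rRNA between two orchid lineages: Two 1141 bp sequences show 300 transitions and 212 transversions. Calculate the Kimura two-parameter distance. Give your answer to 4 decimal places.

P = 300/1141 ≈ 0.262927 and Q = 212/1141 ≈ 0.185802.
Under the Kimura two-parameter model, d = −½ ln(1 − 2P − Q) − ¼ ln(1 − 2Q).
1 − 2P − Q = 0.288344, giving −½ ln(0.288344) = 0.621801.
1 − 2Q = 0.628396, giving −¼ ln(0.628396) = 0.116146.
d = 0.621801 + 0.116146 = 0.737947.

0.7379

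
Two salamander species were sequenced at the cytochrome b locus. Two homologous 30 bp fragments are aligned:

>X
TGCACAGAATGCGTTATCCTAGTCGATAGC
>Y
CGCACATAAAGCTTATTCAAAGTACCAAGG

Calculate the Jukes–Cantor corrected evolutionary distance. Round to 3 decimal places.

0.647

The sequences differ at 13 of 30 sites, so p = 13/30 ≈ 0.433333.
d = −(3/4) ln(1 − 4p/3) = −0.75 ln(1 − 0.577777) = −0.75 ln(0.422223)
  = −0.75 × (-0.862222) = 0.646667 substitutions/site.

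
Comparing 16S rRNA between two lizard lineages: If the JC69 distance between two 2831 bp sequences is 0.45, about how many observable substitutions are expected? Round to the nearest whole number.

958

Invert JC69: p = (3/4)(1 − e^(−4d/3)) = 0.75 × (1 − e^(-0.6)) = 0.75 × (1 − 0.548812) = 0.338391.
Expected differing sites = pL ≈ 0.338391 × 2831 = 957.984921 ≈ 958.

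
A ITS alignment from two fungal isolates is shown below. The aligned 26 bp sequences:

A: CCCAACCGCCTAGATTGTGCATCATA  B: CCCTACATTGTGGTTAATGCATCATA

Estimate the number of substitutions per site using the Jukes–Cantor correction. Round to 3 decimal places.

The sequences differ at 9 of 26 sites (4, 7, 8, 9, 10, 12, 14, 16, 17), so p = 9/26 ≈ 0.346154.
d = −(3/4) ln(1 − 4p/3) = −0.75 ln(1 − 0.461539) = −0.75 ln(0.538461)
  = −0.75 × (-0.619040) = 0.464280 substitutions/site.

0.464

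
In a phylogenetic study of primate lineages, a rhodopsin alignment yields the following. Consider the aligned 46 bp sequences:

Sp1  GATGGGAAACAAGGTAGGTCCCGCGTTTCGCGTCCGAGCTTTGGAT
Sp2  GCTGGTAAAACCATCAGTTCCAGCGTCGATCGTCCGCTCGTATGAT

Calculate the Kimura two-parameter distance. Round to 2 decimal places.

Of 46 sites, 3 differences are transitions and 16 are transversions, so P = 3/46 ≈ 0.065217 and Q = 16/46 ≈ 0.347826.
Under the Kimura two-parameter model, d = −½ ln(1 − 2P − Q) − ¼ ln(1 − 2Q).
1 − 2P − Q = 0.52174, giving −½ ln(0.52174) = 0.325293.
1 − 2Q = 0.304348, giving −¼ ln(0.304348) = 0.297396.
d = 0.325293 + 0.297396 = 0.622689.

0.62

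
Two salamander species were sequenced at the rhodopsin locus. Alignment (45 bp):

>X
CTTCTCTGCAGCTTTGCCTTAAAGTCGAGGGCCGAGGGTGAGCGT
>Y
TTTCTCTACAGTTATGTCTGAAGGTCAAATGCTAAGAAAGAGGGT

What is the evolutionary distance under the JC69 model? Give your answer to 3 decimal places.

0.482

The sequences differ at 16 of 45 sites, so p = 16/45 ≈ 0.355556.
d = −(3/4) ln(1 − 4p/3) = −0.75 ln(1 − 0.474075) = −0.75 ln(0.525925)
  = −0.75 × (-0.642597) = 0.481948 substitutions/site.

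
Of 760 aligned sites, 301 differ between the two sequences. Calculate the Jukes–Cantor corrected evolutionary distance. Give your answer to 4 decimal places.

p = 301/760 ≈ 0.396053.
d = −(3/4) ln(1 − 4p/3) = −0.75 ln(1 − 0.528071) = −0.75 ln(0.471929)
  = −0.75 × (-0.750927) = 0.563195 substitutions/site.

0.5632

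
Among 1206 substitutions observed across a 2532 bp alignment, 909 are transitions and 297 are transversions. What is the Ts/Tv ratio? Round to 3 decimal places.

3.061

R = 909/297 = 3.060606… ≈ 3.061 (to 3 d.p.).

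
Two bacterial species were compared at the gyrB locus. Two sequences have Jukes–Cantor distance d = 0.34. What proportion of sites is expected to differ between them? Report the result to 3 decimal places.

p = (3/4)(1 − e^(−4d/3)) = 0.75 × (1 − e^(-0.453333)) = 0.75 × (1 − 0.635506) = 0.273371.

0.273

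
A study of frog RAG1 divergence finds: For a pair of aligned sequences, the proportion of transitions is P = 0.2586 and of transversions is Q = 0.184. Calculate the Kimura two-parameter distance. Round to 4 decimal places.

Under the Kimura two-parameter model, d = −½ ln(1 − 2P − Q) − ¼ ln(1 − 2Q).
1 − 2P − Q = 0.2988, giving −½ ln(0.2988) = 0.603990.
1 − 2Q = 0.632, giving −¼ ln(0.632) = 0.114716.
d = 0.603990 + 0.114716 = 0.718706.

0.7187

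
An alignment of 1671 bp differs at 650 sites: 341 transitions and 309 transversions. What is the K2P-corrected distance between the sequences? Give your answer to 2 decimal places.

0.56

P = 341/1671 ≈ 0.204069 and Q = 309/1671 ≈ 0.184919.
Under the Kimura two-parameter model, d = −½ ln(1 − 2P − Q) − ¼ ln(1 − 2Q).
1 − 2P − Q = 0.406943, giving −½ ln(0.406943) = 0.449541.
1 − 2Q = 0.630162, giving −¼ ln(0.630162) = 0.115445.
d = 0.449541 + 0.115445 = 0.564986.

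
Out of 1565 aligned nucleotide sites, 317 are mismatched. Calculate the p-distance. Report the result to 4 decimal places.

0.2026

p = 317/1565 = 0.202555… ≈ 0.2026 (to 4 d.p.).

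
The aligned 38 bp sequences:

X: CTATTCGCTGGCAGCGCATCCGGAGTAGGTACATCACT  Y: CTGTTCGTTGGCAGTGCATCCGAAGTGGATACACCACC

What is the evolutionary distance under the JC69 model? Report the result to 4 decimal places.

The sequences differ at 8 of 38 sites (3, 8, 15, 23, 27, 29, 34, 38), so p = 8/38 ≈ 0.210526.
d = −(3/4) ln(1 − 4p/3) = −0.75 ln(1 − 0.280701) = −0.75 ln(0.719299)
  = −0.75 × (-0.329478) = 0.247109 substitutions/site.

0.2471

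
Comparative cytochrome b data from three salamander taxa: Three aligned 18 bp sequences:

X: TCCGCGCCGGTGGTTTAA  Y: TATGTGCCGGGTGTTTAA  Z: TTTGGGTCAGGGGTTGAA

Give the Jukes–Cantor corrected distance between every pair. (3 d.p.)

X–Y: 5/18 sites differ → p ≈ 0.277778, d = −0.75 ln(1 − 0.370371) = 0.346968 ≈ 0.347.
X–Z: 7/18 sites differ → p ≈ 0.388889, d = −0.75 ln(1 − 0.518519) = 0.548166 ≈ 0.548.
Y–Z: 6/18 sites differ → p ≈ 0.333333, d = −0.75 ln(1 − 0.444444) = 0.440839 ≈ 0.441.

d(X,Y) = 0.347, d(X,Z) = 0.548, d(Y,Z) = 0.441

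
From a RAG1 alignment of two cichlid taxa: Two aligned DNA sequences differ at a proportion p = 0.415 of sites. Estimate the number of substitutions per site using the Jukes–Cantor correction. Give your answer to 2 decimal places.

0.60

d = −(3/4) ln(1 − 4p/3) = −0.75 ln(1 − 0.553333) = −0.75 ln(0.446667)
  = −0.75 × (-0.805942) = 0.604457 substitutions/site.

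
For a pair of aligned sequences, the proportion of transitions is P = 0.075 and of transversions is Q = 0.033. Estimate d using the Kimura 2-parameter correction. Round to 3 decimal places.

Under the Kimura two-parameter model, d = −½ ln(1 − 2P − Q) − ¼ ln(1 − 2Q).
1 − 2P − Q = 0.817, giving −½ ln(0.817) = 0.101058.
1 − 2Q = 0.934, giving −¼ ln(0.934) = 0.017070.
d = 0.101058 + 0.017070 = 0.118128.

0.118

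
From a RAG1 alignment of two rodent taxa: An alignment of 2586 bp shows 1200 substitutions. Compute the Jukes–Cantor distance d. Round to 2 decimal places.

p = 1200/2586 ≈ 0.464037.
d = −(3/4) ln(1 − 4p/3) = −0.75 ln(1 − 0.618716) = −0.75 ln(0.381284)
  = −0.75 × (-0.964211) = 0.723158 substitutions/site.

0.72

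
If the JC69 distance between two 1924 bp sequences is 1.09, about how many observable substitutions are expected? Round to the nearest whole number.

1106

Invert JC69: p = (3/4)(1 − e^(−4d/3)) = 0.75 × (1 − e^(-1.453333)) = 0.75 × (1 − 0.233790) = 0.574658.
Expected differing sites = pL ≈ 0.574658 × 1924 = 1105.641992 ≈ 1106.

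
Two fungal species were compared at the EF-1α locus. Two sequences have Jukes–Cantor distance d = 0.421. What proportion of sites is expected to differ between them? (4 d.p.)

p = (3/4)(1 − e^(−4d/3)) = 0.75 × (1 − e^(-0.561333)) = 0.75 × (1 − 0.570448) = 0.322164.

0.3222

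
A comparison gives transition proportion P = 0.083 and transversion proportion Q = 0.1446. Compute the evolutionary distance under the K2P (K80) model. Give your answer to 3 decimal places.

Under the Kimura two-parameter model, d = −½ ln(1 − 2P − Q) − ¼ ln(1 − 2Q).
1 − 2P − Q = 0.6894, giving −½ ln(0.6894) = 0.185967.
1 − 2Q = 0.7108, giving −¼ ln(0.7108) = 0.085341.
d = 0.185967 + 0.085341 = 0.271308.

0.271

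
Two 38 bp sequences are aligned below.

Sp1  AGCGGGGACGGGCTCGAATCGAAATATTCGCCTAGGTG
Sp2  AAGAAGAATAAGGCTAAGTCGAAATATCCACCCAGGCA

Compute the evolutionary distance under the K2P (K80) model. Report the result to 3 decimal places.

Of 38 sites, 16 differences are transitions and 2 are transversions, so P = 16/38 ≈ 0.421053 and Q = 2/38 ≈ 0.052632.
Under the Kimura two-parameter model, d = −½ ln(1 − 2P − Q) − ¼ ln(1 − 2Q).
1 − 2P − Q = 0.105262, giving −½ ln(0.105262) = 1.125651.
1 − 2Q = 0.894736, giving −¼ ln(0.894736) = 0.027807.
d = 1.125651 + 0.027807 = 1.153458.

1.153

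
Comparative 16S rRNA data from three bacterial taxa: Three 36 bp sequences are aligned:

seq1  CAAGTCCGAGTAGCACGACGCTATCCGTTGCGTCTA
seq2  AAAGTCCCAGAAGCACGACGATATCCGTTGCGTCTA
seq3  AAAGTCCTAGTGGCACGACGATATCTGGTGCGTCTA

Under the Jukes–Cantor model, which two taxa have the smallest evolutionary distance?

seq1–seq2: 4/36 differ, p = 0.111, d = 0.120.
seq1–seq3: 6/36 differ, p = 0.167, d = 0.188.
seq2–seq3: 5/36 differ, p = 0.139, d = 0.154.
The smallest distance is between seq1 and seq2.

seq1 and seq2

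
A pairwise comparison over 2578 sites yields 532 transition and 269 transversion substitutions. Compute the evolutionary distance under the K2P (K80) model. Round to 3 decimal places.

0.422

P = 532/2578 ≈ 0.206362 and Q = 269/2578 ≈ 0.104344.
Under the Kimura two-parameter model, d = −½ ln(1 − 2P − Q) − ¼ ln(1 − 2Q).
1 − 2P − Q = 0.482932, giving −½ ln(0.482932) = 0.363940.
1 − 2Q = 0.791312, giving −¼ ln(0.791312) = 0.058516.
d = 0.363940 + 0.058516 = 0.422456.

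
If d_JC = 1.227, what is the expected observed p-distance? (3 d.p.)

0.604

p = (3/4)(1 − e^(−4d/3)) = 0.75 × (1 − e^(-1.636)) = 0.75 × (1 − 0.194758) = 0.603932.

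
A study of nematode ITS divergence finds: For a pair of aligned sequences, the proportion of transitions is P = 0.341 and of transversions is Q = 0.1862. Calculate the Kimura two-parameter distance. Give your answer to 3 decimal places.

1.130

Under the Kimura two-parameter model, d = −½ ln(1 − 2P − Q) − ¼ ln(1 − 2Q).
1 − 2P − Q = 0.1318, giving −½ ln(0.1318) = 1.013235.
1 − 2Q = 0.6276, giving −¼ ln(0.6276) = 0.116463.
d = 1.013235 + 0.116463 = 1.129698.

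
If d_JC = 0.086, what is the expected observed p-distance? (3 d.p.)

p = (3/4)(1 − e^(−4d/3)) = 0.75 × (1 − e^(-0.114667)) = 0.75 × (1 − 0.891663) = 0.081253.

0.081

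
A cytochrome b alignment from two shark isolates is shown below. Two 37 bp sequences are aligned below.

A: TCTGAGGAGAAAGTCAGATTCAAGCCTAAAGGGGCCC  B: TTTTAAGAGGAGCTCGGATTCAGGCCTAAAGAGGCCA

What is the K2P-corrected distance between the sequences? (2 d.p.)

0.35

Of 37 sites, 7 differences are transitions and 3 are transversions, so P = 7/37 ≈ 0.189189 and Q = 3/37 ≈ 0.081081.
Under the Kimura two-parameter model, d = −½ ln(1 − 2P − Q) − ¼ ln(1 − 2Q).
1 − 2P − Q = 0.540541, giving −½ ln(0.540541) = 0.307592.
1 − 2Q = 0.837838, giving −¼ ln(0.837838) = 0.044233.
d = 0.307592 + 0.044233 = 0.351825.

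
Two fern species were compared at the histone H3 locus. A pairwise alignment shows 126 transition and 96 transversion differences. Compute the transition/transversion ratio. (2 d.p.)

1.31

R = 126/96 = 1.3125 ≈ 1.31 (to 2 d.p.).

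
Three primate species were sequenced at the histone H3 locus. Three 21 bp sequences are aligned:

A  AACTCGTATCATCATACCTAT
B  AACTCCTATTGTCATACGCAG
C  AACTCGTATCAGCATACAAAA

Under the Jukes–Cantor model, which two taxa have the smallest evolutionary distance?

A–B: 6/21 differ, p = 0.286, d = 0.360.
A–C: 4/21 differ, p = 0.190, d = 0.220.
B–C: 7/21 differ, p = 0.333, d = 0.441.
The smallest distance is between A and C.

A and C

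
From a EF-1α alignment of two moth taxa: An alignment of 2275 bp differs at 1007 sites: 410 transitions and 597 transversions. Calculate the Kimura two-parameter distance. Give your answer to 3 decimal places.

0.674

P = 410/2275 ≈ 0.18022 and Q = 597/2275 ≈ 0.262418.
Under the Kimura two-parameter model, d = −½ ln(1 − 2P − Q) − ¼ ln(1 − 2Q).
1 − 2P − Q = 0.377142, giving −½ ln(0.377142) = 0.487567.
1 − 2Q = 0.475164, giving −¼ ln(0.475164) = 0.186024.
d = 0.487567 + 0.186024 = 0.673591.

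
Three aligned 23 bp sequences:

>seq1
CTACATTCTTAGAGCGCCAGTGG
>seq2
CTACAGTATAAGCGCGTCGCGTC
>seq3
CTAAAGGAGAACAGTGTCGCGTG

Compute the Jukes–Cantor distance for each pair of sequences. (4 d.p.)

seq1–seq2: 10/23 sites differ → p ≈ 0.434783, d = −0.75 ln(1 − 0.579711) = 0.650110 ≈ 0.6501.
seq1–seq3: 13/23 sites differ → p ≈ 0.565217, d = −0.75 ln(1 − 0.753623) = 1.050669 ≈ 1.0507.
seq2–seq3: 7/23 sites differ → p ≈ 0.304348, d = −0.75 ln(1 − 0.405797) = 0.390401 ≈ 0.3904.

d(seq1,seq2) = 0.6501, d(seq1,seq3) = 1.0507, d(seq2,seq3) = 0.3904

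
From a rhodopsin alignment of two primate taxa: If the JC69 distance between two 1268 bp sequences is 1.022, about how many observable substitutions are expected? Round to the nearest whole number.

708

Invert JC69: p = (3/4)(1 − e^(−4d/3)) = 0.75 × (1 − e^(-1.362667)) = 0.75 × (1 − 0.255977) = 0.558017.
Expected differing sites = pL ≈ 0.558017 × 1268 = 707.565556 ≈ 708.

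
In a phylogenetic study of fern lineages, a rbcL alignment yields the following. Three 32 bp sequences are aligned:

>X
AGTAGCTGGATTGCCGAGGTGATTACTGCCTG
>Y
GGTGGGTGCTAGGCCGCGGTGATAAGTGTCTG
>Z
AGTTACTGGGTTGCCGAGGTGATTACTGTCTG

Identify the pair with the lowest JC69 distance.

X and Z

X–Y: 11/32 differ, p = 0.344, d = 0.460.
X–Z: 4/32 differ, p = 0.125, d = 0.137.
Y–Z: 11/32 differ, p = 0.344, d = 0.460.
The smallest distance is between X and Z.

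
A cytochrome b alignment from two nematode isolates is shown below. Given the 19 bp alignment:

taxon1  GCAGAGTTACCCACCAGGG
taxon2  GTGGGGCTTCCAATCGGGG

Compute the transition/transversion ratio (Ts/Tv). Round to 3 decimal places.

3.000

Transitions are A↔G and C↔T; transversions are all other mismatches.
Transitions: 6. Transversions: 2.
R = 6/2 = 3.000.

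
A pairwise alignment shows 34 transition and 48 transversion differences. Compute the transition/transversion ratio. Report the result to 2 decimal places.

0.71

R = 34/48 = 0.708333… ≈ 0.71 (to 2 d.p.).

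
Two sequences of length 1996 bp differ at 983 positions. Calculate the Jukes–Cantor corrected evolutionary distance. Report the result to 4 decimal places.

p = 983/1996 ≈ 0.492485.
d = −(3/4) ln(1 − 4p/3) = −0.75 ln(1 − 0.656647) = −0.75 ln(0.343353)
  = −0.75 × (-1.068996) = 0.801747 substitutions/site.

0.8017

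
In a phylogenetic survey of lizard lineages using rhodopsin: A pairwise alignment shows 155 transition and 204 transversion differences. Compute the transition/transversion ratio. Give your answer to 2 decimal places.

0.76

R = 155/204 = 0.759803… ≈ 0.76 (to 2 d.p.).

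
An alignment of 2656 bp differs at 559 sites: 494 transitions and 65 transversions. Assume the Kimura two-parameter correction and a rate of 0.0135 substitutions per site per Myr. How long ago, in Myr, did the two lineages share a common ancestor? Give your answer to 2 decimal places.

P = 494/2656 ≈ 0.185994 and Q = 65/2656 ≈ 0.024473.
Under the Kimura two-parameter model, d = −½ ln(1 − 2P − Q) − ¼ ln(1 − 2Q).
1 − 2P − Q = 0.603539, giving −½ ln(0.603539) = 0.252472.
1 − 2Q = 0.951054, giving −¼ ln(0.951054) = 0.012546.
d = 0.252472 + 0.012546 = 0.265018.
Under a molecular clock d = 2μt, so t = d/(2μ) = 0.265018 / (2 × 0.0135) = 9.82 Myr.

9.82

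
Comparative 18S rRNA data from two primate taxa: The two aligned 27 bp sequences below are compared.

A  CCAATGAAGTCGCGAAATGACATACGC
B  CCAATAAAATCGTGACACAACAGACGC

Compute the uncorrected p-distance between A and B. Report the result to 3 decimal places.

The sequences differ at 7 of 27 positions (sites 6, 9, 13, 16, 18, 19, 23).
p = 7/27 = 0.259259… ≈ 0.259 (to 3 d.p.).

0.259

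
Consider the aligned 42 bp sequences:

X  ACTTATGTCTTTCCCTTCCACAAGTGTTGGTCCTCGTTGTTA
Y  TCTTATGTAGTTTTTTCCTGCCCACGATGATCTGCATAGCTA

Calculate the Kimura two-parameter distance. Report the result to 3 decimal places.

0.837

Of 42 sites, 12 differences are transitions and 8 are transversions, so P = 12/42 ≈ 0.285714 and Q = 8/42 ≈ 0.190476.
Under the Kimura two-parameter model, d = −½ ln(1 − 2P − Q) − ¼ ln(1 − 2Q).
1 − 2P − Q = 0.238096, giving −½ ln(0.238096) = 0.717541.
1 − 2Q = 0.619048, giving −¼ ln(0.619048) = 0.119893.
d = 0.717541 + 0.119893 = 0.837434.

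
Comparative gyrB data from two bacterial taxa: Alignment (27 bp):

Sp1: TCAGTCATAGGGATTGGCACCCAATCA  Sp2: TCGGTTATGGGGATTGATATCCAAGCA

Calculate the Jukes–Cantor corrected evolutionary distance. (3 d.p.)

0.318

The sequences differ at 7 of 27 sites (3, 6, 9, 17, 18, 20, 25), so p = 7/27 ≈ 0.259259.
d = −(3/4) ln(1 − 4p/3) = −0.75 ln(1 − 0.345679) = −0.75 ln(0.654321)
  = −0.75 × (-0.424157) = 0.318118 substitutions/site.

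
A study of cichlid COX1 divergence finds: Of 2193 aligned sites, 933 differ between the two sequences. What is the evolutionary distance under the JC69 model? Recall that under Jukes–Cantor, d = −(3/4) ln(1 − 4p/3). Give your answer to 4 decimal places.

p = 933/2193 ≈ 0.425445.
d = −(3/4) ln(1 − 4p/3) = −0.75 ln(1 − 0.56726) = −0.75 ln(0.43274)
  = −0.75 × (-0.837618) = 0.628214 substitutions/site.

0.6282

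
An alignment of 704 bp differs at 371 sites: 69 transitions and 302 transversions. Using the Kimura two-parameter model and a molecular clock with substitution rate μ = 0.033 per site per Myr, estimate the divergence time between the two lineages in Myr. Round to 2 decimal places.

P = 69/704 ≈ 0.098011 and Q = 302/704 ≈ 0.428977.
Under the Kimura two-parameter model, d = −½ ln(1 − 2P − Q) − ¼ ln(1 − 2Q).
1 − 2P − Q = 0.375001, giving −½ ln(0.375001) = 0.490413.
1 − 2Q = 0.142046, giving −¼ ln(0.142046) = 0.487901.
d = 0.490413 + 0.487901 = 0.978314.
Under a molecular clock d = 2μt, so t = d/(2μ) = 0.978314 / (2 × 0.033) = 14.82 Myr.

14.82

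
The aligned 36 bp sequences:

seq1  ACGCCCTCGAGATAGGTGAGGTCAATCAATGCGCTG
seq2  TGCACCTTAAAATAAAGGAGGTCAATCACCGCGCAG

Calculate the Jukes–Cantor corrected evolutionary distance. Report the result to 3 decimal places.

The sequences differ at 13 of 36 sites, so p = 13/36 ≈ 0.361111.
d = −(3/4) ln(1 − 4p/3) = −0.75 ln(1 − 0.481481) = −0.75 ln(0.518519)
  = −0.75 × (-0.656779) = 0.492584 substitutions/site.

0.493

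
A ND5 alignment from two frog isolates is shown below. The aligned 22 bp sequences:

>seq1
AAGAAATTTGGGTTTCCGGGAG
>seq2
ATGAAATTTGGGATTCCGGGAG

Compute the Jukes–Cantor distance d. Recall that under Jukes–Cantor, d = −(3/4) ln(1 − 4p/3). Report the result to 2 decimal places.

0.10

The sequences differ at 2 of 22 sites (2, 13), so p = 2/22 ≈ 0.090909.
d = −(3/4) ln(1 − 4p/3) = −0.75 ln(1 − 0.121212) = −0.75 ln(0.878788)
  = −0.75 × (-0.129212) = 0.096909 substitutions/site.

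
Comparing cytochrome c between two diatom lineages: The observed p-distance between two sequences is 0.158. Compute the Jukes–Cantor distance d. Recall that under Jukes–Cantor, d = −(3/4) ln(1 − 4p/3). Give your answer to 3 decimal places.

d = −(3/4) ln(1 − 4p/3) = −0.75 ln(1 − 0.210667) = −0.75 ln(0.789333)
  = −0.75 × (-0.236567) = 0.177425 substitutions/site.

0.177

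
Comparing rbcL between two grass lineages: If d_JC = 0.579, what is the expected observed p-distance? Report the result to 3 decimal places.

p = (3/4)(1 − e^(−4d/3)) = 0.75 × (1 − e^(-0.772)) = 0.75 × (1 − 0.462088) = 0.403434.

0.403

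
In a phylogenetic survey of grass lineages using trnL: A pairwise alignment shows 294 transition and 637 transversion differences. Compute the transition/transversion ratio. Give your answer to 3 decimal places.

0.462

R = 294/637 = 0.461538… ≈ 0.462 (to 3 d.p.).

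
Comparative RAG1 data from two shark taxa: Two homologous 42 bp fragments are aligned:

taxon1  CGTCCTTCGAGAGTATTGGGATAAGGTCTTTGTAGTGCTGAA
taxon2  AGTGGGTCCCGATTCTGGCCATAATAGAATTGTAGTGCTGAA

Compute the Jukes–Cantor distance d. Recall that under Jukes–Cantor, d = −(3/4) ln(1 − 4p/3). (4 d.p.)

0.5319

The sequences differ at 16 of 42 sites, so p = 16/42 ≈ 0.380952.
d = −(3/4) ln(1 − 4p/3) = −0.75 ln(1 − 0.507936) = −0.75 ln(0.492064)
  = −0.75 × (-0.709146) = 0.531860 substitutions/site.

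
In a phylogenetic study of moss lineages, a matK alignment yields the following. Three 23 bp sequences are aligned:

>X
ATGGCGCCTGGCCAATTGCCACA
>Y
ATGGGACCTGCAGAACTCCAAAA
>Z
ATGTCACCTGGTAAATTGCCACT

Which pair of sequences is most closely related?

X and Z

X–Y: 9/23 differ, p = 0.391, d = 0.553.
X–Z: 5/23 differ, p = 0.217, d = 0.257.
Y–Z: 10/23 differ, p = 0.435, d = 0.650.
The smallest distance is between X and Z.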